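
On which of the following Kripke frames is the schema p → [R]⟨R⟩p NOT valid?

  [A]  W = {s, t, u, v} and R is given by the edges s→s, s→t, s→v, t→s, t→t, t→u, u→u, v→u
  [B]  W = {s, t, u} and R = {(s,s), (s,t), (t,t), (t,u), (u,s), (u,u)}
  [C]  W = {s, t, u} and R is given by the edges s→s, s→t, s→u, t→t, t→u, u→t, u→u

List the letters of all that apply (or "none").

A, B, C

The schema p → [R]⟨R⟩p is axiom B; it is valid on a frame iff R is symmetric.
(A) R is not symmetric (s R v but not v R s), so the schema fails here.
(B) R is not symmetric (s R t but not t R s), so the schema fails here.
(C) R is not symmetric (s R t but not t R s), so the schema fails here.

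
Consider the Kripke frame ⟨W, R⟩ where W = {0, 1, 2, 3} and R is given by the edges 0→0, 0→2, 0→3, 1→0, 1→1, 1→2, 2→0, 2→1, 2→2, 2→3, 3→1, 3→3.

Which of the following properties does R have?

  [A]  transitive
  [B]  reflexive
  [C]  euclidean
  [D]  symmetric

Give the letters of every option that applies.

(A) not transitive: 0 R 2 and 2 R 1 but not 0 R 1.
(B) reflexive: each world relates to itself.
(C) not euclidean: 0 R 3 and 0 R 0 but not 3 R 0.
(D) not symmetric: 0 R 3 but not 3 R 0.

B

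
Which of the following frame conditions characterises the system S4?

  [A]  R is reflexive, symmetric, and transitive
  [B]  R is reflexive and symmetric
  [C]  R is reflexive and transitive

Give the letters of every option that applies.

C

(A) this class determines S5, not S4.
(B) this class determines B (= KTB), not S4.
(C) S4 is sound and complete for exactly this class.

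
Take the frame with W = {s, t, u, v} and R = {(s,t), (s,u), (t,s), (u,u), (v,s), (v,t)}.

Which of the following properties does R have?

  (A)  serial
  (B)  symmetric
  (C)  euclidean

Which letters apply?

A

(A) serial: every world has an R-successor.
(B) not symmetric: s R u but not u R s.
(C) not euclidean: s R t and s R u but not t R u.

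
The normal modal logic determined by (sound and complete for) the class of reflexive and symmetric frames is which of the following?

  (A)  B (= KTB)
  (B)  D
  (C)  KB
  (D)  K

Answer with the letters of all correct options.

(A) B (= KTB) is determined by exactly this class.
(B) D is determined by the class of serial frames.
(C) KB is determined by the class of symmetric frames.
(D) K is determined by the class of arbitrary frames.

A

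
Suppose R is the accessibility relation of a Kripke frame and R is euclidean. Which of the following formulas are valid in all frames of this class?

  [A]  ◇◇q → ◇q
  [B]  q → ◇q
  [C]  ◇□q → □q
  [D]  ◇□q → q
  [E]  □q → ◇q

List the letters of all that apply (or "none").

(A) the dual of axiom 4: valid iff R is transitive. Such an R need not be transitive — not valid.
(B) q → ◇q is the dual of axiom T, which corresponds to reflexivity. Such an R need not be reflexive — not valid.
(C) ◇□q → □q (the dual of axiom 5) characterises the euclidean frames. Every such R is euclidean — valid.
(D) ◇□q → q is the dual of axiom B; it is valid on a frame exactly when R is symmetric. Such an R need not be symmetric, so not valid.
(E) axiom D: valid iff R is serial. Such an R need not be serial — not valid.

C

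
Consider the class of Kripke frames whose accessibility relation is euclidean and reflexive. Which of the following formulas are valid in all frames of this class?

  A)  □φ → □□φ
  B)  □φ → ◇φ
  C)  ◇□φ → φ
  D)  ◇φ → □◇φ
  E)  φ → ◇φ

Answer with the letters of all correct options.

A reflexive euclidean relation is also symmetric (from wRw and wRv the euclidean condition gives vRw) and hence transitive; it is an equivalence relation.
(A) □φ → □□φ is axiom 4; it is valid on a frame exactly when R is transitive. Every such R is transitive, so valid.
(B) axiom D: valid iff R is serial. Every such R is serial — valid.
(C) ◇□φ → φ (the dual of axiom B) characterises the symmetric frames. Every such R is symmetric — valid.
(D) ◇φ → □◇φ is axiom 5; it is valid on a frame exactly when R is euclidean. Every such R is euclidean, so valid.
(E) φ → ◇φ is the dual of axiom T, which corresponds to reflexivity. Every such R is reflexive — valid.

A, B, C, D, E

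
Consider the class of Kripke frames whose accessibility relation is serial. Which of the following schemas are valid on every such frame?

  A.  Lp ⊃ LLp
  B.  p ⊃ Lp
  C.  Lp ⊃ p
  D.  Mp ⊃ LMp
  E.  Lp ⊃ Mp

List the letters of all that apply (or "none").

E

(A) Lp ⊃ LLp is axiom 4, which corresponds to transitivity. Such an R need not be transitive — not valid.
(B) p ⊃ Lp is valid only on frames where every R-edge is a self-loop. Such an R need not be a subset of the identity — not valid.
(C) Lp ⊃ p is axiom T, which corresponds to reflexivity. Such an R need not be reflexive — not valid.
(D) axiom 5: valid iff R is euclidean. Such an R need not be euclidean — not valid.
(E) Lp ⊃ Mp is axiom D, which corresponds to seriality. Every such R is serial — valid.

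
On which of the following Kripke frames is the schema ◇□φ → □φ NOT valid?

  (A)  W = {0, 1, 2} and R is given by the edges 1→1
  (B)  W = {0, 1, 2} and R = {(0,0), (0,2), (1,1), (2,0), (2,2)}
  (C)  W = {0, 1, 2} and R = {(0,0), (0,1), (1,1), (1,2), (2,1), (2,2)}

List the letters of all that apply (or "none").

C

The schema ◇□φ → □φ is the dual of axiom 5; it is valid on a frame iff R is euclidean.
(A) R is euclidean (any two R-successors of the same world are R-related), so the schema is valid here.
(B) R is euclidean (any two R-successors of the same world are R-related), so the schema is valid here.
(C) R is not euclidean (0 R 1 and 0 R 0 but not 1 R 0), so the schema fails here.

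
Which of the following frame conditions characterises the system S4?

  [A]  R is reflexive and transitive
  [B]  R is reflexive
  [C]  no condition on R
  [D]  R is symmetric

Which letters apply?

(A) S4 is sound and complete for exactly this class.
(B) this class determines T (= KT), not S4.
(C) this class determines K, not S4.
(D) this class determines KB, not S4.

A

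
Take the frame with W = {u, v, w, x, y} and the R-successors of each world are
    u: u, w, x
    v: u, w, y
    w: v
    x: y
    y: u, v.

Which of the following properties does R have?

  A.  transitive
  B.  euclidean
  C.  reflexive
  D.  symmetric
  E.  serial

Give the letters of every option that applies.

(A) not transitive: u R w and w R v but not u R v.
(B) not euclidean: u R w and u R u but not w R u.
(C) not reflexive: not v R v.
(D) not symmetric: u R w but not w R u.
(E) serial: every world has an R-successor.

E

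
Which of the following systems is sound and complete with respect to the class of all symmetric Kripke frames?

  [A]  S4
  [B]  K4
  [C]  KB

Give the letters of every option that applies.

C

(A) S4 is determined by the class of reflexive and transitive frames.
(B) K4 is determined by the class of transitive frames.
(C) KB is determined by exactly this class.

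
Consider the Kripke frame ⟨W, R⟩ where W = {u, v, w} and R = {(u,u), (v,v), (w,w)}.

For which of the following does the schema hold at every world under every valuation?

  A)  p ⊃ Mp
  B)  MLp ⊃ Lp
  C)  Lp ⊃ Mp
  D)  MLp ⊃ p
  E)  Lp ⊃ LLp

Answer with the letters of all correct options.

R is reflexive: each world relates to itself.
R is symmetric: every R-edge is matched by its reverse.
R is transitive: R is closed under composition.
R is euclidean: any two R-successors of the same world are R-related.
R is serial: every world has an R-successor.
(A) the dual of axiom T: valid iff R is reflexive. R is reflexive — valid.
(B) MLp ⊃ Lp (the dual of axiom 5) characterises the euclidean frames. R is euclidean — valid.
(C) Lp ⊃ Mp is axiom D, which corresponds to seriality. R is serial — valid.
(D) the dual of axiom B: valid iff R is symmetric. R is symmetric — valid.
(E) Lp ⊃ LLp (axiom 4) characterises the transitive frames. R is transitive — valid.

A, B, C, D, E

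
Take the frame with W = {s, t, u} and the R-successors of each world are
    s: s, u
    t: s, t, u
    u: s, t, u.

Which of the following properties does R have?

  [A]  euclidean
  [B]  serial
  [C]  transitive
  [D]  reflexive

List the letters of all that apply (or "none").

B, D

(A) not euclidean: t R s and t R t but not s R t.
(B) serial: every world has an R-successor.
(C) not transitive: s R u and u R t but not s R t.
(D) reflexive: each world relates to itself.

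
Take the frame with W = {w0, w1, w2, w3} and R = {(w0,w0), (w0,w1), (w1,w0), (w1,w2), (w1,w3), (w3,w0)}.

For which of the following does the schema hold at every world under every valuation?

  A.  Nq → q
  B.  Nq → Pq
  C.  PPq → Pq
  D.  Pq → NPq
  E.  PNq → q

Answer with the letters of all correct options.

R is not reflexive: not w1 R w1.
R is not symmetric: w1 R w2 but not w2 R w1.
R is not transitive: w0 R w1 and w1 R w2 but not w0 R w2.
R is not euclidean: w1 R w0 and w1 R w2 but not w0 R w2.
R is not serial: w2 has no R-successor.
(A) Nq → q (axiom T) characterises the reflexive frames. R is not reflexive — not valid.
(B) axiom D: valid iff R is serial. R is not serial — not valid.
(C) the dual of axiom 4: valid iff R is transitive. R is not transitive — not valid.
(D) Pq → NPq (axiom 5) characterises the euclidean frames. R is not euclidean — not valid.
(E) PNq → q (the dual of axiom B) characterises the symmetric frames. R is not symmetric — not valid.

none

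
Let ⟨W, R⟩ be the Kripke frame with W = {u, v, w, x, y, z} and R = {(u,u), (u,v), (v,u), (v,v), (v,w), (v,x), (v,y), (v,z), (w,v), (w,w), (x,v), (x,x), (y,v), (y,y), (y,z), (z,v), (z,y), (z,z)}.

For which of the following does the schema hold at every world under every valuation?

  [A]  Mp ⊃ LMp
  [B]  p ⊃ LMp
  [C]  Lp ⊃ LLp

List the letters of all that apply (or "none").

R is symmetric: every R-edge is matched by its reverse.
R is not transitive: u R v and v R w but not u R w.
R is not euclidean: v R u and v R w but not u R w.
(A) axiom 5: valid iff R is euclidean. R is not euclidean — not valid.
(B) p ⊃ LMp is axiom B, which corresponds to symmetry. R is symmetric — valid.
(C) Lp ⊃ LLp (axiom 4) characterises the transitive frames. R is not transitive — not valid.

B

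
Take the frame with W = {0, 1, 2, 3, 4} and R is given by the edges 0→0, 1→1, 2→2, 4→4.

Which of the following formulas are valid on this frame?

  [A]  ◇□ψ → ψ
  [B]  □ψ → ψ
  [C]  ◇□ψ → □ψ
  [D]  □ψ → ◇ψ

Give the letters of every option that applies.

R is not reflexive: not 3 R 3.
R is symmetric: every R-edge is matched by its reverse.
R is euclidean: any two R-successors of the same world are R-related.
R is not serial: 3 has no R-successor.
(A) the dual of axiom B: valid iff R is symmetric. R is symmetric — valid.
(B) □ψ → ψ is axiom T; it is valid on a frame exactly when R is reflexive. R is not reflexive, so not valid.
(C) ◇□ψ → □ψ is the dual of axiom 5; it is valid on a frame exactly when R is euclidean. R is euclidean, so valid.
(D) □ψ → ◇ψ is axiom D, which corresponds to seriality. R is not serial — not valid.

A, C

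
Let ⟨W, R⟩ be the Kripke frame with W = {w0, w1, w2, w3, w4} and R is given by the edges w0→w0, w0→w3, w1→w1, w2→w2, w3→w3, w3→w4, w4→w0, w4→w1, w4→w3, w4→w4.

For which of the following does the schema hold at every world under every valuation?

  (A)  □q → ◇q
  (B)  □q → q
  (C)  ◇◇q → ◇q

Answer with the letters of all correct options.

R is reflexive: each world relates to itself.
R is not transitive: w0 R w3 and w3 R w4 but not w0 R w4.
R is serial: every world has an R-successor.
(A) axiom D: valid iff R is serial. R is serial — valid.
(B) □q → q is axiom T; it is valid on a frame exactly when R is reflexive. R is reflexive, so valid.
(C) ◇◇q → ◇q is the dual of axiom 4, which corresponds to transitivity. R is not transitive — not valid.

A, B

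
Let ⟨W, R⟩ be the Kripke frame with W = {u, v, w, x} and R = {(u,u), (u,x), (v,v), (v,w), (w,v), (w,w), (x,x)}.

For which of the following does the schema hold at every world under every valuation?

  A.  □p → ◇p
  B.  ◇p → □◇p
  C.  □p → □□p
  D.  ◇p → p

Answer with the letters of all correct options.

A, C

R is transitive: R is closed under composition.
R is not euclidean: u R x and u R u but not x R u.
R is serial: every world has an R-successor.
R is not a subset of the identity: u R x with u ≠ x.
(A) axiom D: valid iff R is serial. R is serial — valid.
(B) ◇p → □◇p is axiom 5, which corresponds to the euclidean property. R is not euclidean — not valid.
(C) □p → □□p is axiom 4; it is valid on a frame exactly when R is transitive. R is transitive, so valid.
(D) ◇p → p is valid only on frames where every R-edge is a self-loop. Here R ⊄ identity — not valid.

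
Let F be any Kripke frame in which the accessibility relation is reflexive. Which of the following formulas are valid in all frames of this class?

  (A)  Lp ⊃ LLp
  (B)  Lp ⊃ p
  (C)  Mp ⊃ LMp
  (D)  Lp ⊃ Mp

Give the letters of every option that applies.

B, D

A reflexive relation is serial.
(A) axiom 4: valid iff R is transitive. Such an R need not be transitive — not valid.
(B) Lp ⊃ p (axiom T) characterises the reflexive frames. Every such R is reflexive — valid.
(C) Mp ⊃ LMp is axiom 5; it is valid on a frame exactly when R is euclidean. Such an R need not be euclidean, so not valid.
(D) axiom D: valid iff R is serial. Every such R is serial — valid.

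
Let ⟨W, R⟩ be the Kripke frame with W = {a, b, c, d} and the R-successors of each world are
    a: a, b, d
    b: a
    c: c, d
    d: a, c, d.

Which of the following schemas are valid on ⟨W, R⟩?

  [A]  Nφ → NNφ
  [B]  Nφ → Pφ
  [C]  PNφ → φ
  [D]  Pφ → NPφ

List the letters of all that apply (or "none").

B, C

R is symmetric: every R-edge is matched by its reverse.
R is not transitive: a R d and d R c but not a R c.
R is not euclidean: a R b and a R d but not b R d.
R is serial: every world has an R-successor.
(A) Nφ → NNφ is axiom 4; it is valid on a frame exactly when R is transitive. R is not transitive, so not valid.
(B) Nφ → Pφ is axiom D, which corresponds to seriality. R is serial — valid.
(C) PNφ → φ is the dual of axiom B, which corresponds to symmetry. R is symmetric — valid.
(D) Pφ → NPφ is axiom 5, which corresponds to the euclidean property. R is not euclidean — not valid.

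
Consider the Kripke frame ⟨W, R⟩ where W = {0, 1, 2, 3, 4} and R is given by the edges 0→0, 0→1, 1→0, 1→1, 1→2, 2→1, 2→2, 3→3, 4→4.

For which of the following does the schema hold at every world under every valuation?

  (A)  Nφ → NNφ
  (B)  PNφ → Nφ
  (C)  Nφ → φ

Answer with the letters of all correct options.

R is reflexive: each world relates to itself.
R is not transitive: 0 R 1 and 1 R 2 but not 0 R 2.
R is not euclidean: 1 R 0 and 1 R 2 but not 0 R 2.
(A) axiom 4: valid iff R is transitive. R is not transitive — not valid.
(B) PNφ → Nφ is the dual of axiom 5, which corresponds to the euclidean property. R is not euclidean — not valid.
(C) axiom T: valid iff R is reflexive. R is reflexive — valid.

C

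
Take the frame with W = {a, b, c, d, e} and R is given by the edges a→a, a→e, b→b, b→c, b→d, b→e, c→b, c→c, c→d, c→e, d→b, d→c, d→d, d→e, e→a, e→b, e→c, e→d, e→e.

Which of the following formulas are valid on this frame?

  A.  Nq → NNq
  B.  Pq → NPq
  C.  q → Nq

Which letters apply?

none

R is not transitive: a R e and e R b but not a R b.
R is not euclidean: e R a and e R b but not a R b.
R is not a subset of the identity: a R e with a ≠ e.
(A) Nq → NNq (axiom 4) characterises the transitive frames. R is not transitive — not valid.
(B) axiom 5: valid iff R is euclidean. R is not euclidean — not valid.
(C) q → Nq is equivalent to ◇p→p; it holds exactly when R ⊆ identity. Here R ⊄ identity — not valid.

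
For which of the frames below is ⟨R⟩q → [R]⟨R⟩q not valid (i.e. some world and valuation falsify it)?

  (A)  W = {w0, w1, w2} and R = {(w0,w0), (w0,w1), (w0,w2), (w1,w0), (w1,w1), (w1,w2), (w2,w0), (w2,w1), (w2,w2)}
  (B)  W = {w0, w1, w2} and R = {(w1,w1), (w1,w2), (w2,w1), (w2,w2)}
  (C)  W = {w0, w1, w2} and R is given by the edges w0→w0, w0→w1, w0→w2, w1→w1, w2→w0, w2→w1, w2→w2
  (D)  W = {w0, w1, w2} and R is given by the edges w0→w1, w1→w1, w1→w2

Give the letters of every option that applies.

The schema ⟨R⟩q → [R]⟨R⟩q is axiom 5; it is valid on a frame iff R is euclidean.
(A) R is euclidean (any two R-successors of the same world are R-related), so the schema is valid here.
(B) R is euclidean (any two R-successors of the same world are R-related), so the schema is valid here.
(C) R is not euclidean (w0 R w1 and w0 R w0 but not w1 R w0), so the schema fails here.
(D) R is not euclidean (w1 R w2 and w1 R w1 but not w2 R w1), so the schema fails here.

C, D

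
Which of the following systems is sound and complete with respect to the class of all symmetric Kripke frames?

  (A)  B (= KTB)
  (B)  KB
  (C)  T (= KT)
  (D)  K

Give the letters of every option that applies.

B

(A) B (= KTB) is determined by the class of reflexive and symmetric frames.
(B) KB is determined by exactly this class.
(C) T (= KT) is determined by the class of reflexive frames.
(D) K is determined by the class of arbitrary frames.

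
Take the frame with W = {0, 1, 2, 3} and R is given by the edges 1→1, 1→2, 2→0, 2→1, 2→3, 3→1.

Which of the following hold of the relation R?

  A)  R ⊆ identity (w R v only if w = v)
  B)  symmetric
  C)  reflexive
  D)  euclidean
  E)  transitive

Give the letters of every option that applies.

(A) not ⊆ identity: 1 R 2 with 1 ≠ 2.
(B) not symmetric: 2 R 0 but not 0 R 2.
(C) not reflexive: not 0 R 0.
(D) not euclidean: 2 R 0 and 2 R 1 but not 0 R 1.
(E) not transitive: 1 R 2 and 2 R 0 but not 1 R 0.

none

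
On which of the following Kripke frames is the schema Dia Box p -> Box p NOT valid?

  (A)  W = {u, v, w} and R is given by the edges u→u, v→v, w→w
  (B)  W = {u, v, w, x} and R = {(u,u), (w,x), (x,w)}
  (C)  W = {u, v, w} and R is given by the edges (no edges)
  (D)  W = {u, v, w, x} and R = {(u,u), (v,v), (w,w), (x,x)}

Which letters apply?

B

The schema Dia Box p -> Box p is the dual of axiom 5; it is valid on a frame iff R is euclidean.
(A) R is euclidean (any two R-successors of the same world are R-related), so the schema is valid here.
(B) R is not euclidean (w R x and w R x but not x R x), so the schema fails here.
(C) R is euclidean (any two R-successors of the same world are R-related), so the schema is valid here.
(D) R is euclidean (any two R-successors of the same world are R-related), so the schema is valid here.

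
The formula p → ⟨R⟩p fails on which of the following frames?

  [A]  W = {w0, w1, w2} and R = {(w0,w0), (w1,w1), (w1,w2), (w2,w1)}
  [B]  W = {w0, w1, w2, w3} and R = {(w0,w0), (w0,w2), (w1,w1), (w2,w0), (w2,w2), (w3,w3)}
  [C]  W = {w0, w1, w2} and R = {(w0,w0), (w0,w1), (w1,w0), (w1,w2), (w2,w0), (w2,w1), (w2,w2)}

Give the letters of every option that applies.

The schema p → ⟨R⟩p is the dual of axiom T; it is valid on a frame iff R is reflexive.
(A) R is not reflexive (not w2 R w2), so the schema fails here.
(B) R is reflexive (each world relates to itself), so the schema is valid here.
(C) R is not reflexive (not w1 R w1), so the schema fails here.

A, C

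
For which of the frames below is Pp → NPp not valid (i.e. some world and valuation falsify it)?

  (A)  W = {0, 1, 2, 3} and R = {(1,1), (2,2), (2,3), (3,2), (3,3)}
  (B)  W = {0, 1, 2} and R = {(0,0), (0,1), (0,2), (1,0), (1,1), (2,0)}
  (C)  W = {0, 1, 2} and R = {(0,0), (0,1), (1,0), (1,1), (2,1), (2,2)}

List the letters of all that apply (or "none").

B, C

The schema Pp → NPp is axiom 5; it is valid on a frame iff R is euclidean.
(A) R is euclidean (any two R-successors of the same world are R-related), so the schema is valid here.
(B) R is not euclidean (0 R 1 and 0 R 2 but not 1 R 2), so the schema fails here.
(C) R is not euclidean (2 R 1 and 2 R 2 but not 1 R 2), so the schema fails here.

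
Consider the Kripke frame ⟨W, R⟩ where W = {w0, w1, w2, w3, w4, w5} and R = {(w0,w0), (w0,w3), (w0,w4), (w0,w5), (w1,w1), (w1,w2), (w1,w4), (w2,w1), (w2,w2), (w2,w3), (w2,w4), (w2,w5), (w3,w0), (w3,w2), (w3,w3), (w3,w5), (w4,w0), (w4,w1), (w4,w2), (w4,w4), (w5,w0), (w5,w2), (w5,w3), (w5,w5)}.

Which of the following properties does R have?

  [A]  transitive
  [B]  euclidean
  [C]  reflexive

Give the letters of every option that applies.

C

(A) not transitive: w0 R w3 and w3 R w2 but not w0 R w2.
(B) not euclidean: w0 R w3 and w0 R w4 but not w3 R w4.
(C) reflexive: each world relates to itself.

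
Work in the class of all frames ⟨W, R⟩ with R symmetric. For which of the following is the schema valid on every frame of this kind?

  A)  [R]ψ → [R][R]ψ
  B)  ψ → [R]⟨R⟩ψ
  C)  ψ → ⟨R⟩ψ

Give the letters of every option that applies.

B

(A) [R]ψ → [R][R]ψ is axiom 4, which corresponds to transitivity. Such an R need not be transitive — not valid.
(B) ψ → [R]⟨R⟩ψ (axiom B) characterises the symmetric frames. Every such R is symmetric — valid.
(C) the dual of axiom T: valid iff R is reflexive. Such an R need not be reflexive — not valid.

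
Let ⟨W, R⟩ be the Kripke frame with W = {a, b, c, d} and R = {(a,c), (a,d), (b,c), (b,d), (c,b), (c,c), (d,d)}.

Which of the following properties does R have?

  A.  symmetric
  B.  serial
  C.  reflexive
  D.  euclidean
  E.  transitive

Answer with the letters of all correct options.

B

(A) not symmetric: a R c but not c R a.
(B) serial: every world has an R-successor.
(C) not reflexive: not a R a.
(D) not euclidean: a R c and a R d but not c R d.
(E) not transitive: a R c and c R b but not a R b.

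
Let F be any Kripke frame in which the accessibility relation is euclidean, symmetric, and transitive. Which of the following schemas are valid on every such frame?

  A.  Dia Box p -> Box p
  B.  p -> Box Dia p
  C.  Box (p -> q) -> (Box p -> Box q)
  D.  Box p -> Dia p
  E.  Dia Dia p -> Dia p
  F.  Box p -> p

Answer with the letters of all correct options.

A, B, C, E

(A) Dia Box p -> Box p is the dual of axiom 5, which corresponds to the euclidean property. Every such R is euclidean — valid.
(B) p -> Box Dia p is axiom B, which corresponds to symmetry. Every such R is symmetric — valid.
(C) Box (p -> q) -> (Box p -> Box q) is the K axiom; it holds on all frames — valid.
(D) axiom D: valid iff R is serial. Such an R need not be serial — not valid.
(E) the dual of axiom 4: valid iff R is transitive. Every such R is transitive — valid.
(F) axiom T: valid iff R is reflexive. Such an R need not be reflexive — not valid.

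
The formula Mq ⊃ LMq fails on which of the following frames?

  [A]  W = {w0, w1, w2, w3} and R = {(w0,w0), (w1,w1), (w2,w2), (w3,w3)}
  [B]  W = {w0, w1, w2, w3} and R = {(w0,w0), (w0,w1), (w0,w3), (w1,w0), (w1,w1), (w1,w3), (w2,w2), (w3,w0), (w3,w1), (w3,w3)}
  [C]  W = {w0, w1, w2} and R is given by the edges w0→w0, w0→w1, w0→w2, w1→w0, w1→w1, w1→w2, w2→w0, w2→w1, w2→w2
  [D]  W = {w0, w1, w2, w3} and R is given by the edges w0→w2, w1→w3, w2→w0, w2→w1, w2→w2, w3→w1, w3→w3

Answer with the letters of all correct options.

D

The schema Mq ⊃ LMq is axiom 5; it is valid on a frame iff R is euclidean.
(A) R is euclidean (any two R-successors of the same world are R-related), so the schema is valid here.
(B) R is euclidean (any two R-successors of the same world are R-related), so the schema is valid here.
(C) R is euclidean (any two R-successors of the same world are R-related), so the schema is valid here.
(D) R is not euclidean (w2 R w0 and w2 R w1 but not w0 R w1), so the schema fails here.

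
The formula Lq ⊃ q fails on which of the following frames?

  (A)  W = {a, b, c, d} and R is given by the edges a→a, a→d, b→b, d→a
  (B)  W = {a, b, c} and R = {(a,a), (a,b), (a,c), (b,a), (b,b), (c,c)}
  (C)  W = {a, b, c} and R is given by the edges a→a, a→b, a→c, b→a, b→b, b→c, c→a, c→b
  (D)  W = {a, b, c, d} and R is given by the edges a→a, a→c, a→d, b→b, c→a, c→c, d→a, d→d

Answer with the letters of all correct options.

The schema Lq ⊃ q is axiom T; it is valid on a frame iff R is reflexive.
(A) R is not reflexive (not c R c), so the schema fails here.
(B) R is reflexive (each world relates to itself), so the schema is valid here.
(C) R is not reflexive (not c R c), so the schema fails here.
(D) R is reflexive (each world relates to itself), so the schema is valid here.

A, C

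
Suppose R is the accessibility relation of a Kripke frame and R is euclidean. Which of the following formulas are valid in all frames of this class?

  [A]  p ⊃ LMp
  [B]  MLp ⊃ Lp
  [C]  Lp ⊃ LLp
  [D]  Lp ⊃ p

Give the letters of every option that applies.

B

(A) axiom B: valid iff R is symmetric. Such an R need not be symmetric — not valid.
(B) MLp ⊃ Lp (the dual of axiom 5) characterises the euclidean frames. Every such R is euclidean — valid.
(C) axiom 4: valid iff R is transitive. Such an R need not be transitive — not valid.
(D) Lp ⊃ p is axiom T; it is valid on a frame exactly when R is reflexive. Such an R need not be reflexive, so not valid.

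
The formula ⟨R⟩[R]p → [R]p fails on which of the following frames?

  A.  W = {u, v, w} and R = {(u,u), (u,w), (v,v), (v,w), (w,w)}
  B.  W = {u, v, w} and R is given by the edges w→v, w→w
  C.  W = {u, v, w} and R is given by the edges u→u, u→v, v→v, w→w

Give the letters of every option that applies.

The schema ⟨R⟩[R]p → [R]p is the dual of axiom 5; it is valid on a frame iff R is euclidean.
(A) R is not euclidean (u R w and u R u but not w R u), so the schema fails here.
(B) R is not euclidean (w R v and w R w but not v R w), so the schema fails here.
(C) R is not euclidean (u R v and u R u but not v R u), so the schema fails here.

A, B, C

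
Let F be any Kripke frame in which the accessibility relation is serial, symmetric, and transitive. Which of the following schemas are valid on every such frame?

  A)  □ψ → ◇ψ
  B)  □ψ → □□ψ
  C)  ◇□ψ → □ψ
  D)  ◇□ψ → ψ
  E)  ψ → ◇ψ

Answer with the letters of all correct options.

A serial symmetric transitive relation is reflexive (take any v with uRv; symmetry gives vRu and transitivity gives uRu), hence an equivalence relation.
(A) axiom D: valid iff R is serial. Every such R is serial — valid.
(B) axiom 4: valid iff R is transitive. Every such R is transitive — valid.
(C) ◇□ψ → □ψ (the dual of axiom 5) characterises the euclidean frames. Every such R is euclidean — valid.
(D) ◇□ψ → ψ (the dual of axiom B) characterises the symmetric frames. Every such R is symmetric — valid.
(E) ψ → ◇ψ (the dual of axiom T) characterises the reflexive frames. Every such R is reflexive — valid.

A, B, C, D, E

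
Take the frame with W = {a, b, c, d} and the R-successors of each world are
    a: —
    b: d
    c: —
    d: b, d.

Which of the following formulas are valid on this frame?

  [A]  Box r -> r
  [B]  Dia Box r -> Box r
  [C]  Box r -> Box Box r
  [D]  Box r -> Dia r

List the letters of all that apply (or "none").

R is not reflexive: not a R a.
R is not transitive: b R d and d R b but not b R b.
R is not euclidean: d R b and d R b but not b R b.
R is not serial: a has no R-successor.
(A) Box r -> r (axiom T) characterises the reflexive frames. R is not reflexive — not valid.
(B) Dia Box r -> Box r is the dual of axiom 5, which corresponds to the euclidean property. R is not euclidean — not valid.
(C) Box r -> Box Box r (axiom 4) characterises the transitive frames. R is not transitive — not valid.
(D) Box r -> Dia r is axiom D, which corresponds to seriality. R is not serial — not valid.

none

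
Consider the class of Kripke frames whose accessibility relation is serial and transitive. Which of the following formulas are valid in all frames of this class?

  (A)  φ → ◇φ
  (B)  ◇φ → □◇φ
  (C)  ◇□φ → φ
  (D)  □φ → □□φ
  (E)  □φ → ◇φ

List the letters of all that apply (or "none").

D, E

(A) φ → ◇φ (the dual of axiom T) characterises the reflexive frames. Such an R need not be reflexive — not valid.
(B) axiom 5: valid iff R is euclidean. Such an R need not be euclidean — not valid.
(C) ◇□φ → φ is the dual of axiom B; it is valid on a frame exactly when R is symmetric. Such an R need not be symmetric, so not valid.
(D) axiom 4: valid iff R is transitive. Every such R is transitive — valid.
(E) axiom D: valid iff R is serial. Every such R is serial — valid.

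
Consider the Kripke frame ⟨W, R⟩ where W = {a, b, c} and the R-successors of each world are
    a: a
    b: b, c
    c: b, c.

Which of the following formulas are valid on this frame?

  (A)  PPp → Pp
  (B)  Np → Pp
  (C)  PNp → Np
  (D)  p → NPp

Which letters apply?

R is symmetric: every R-edge is matched by its reverse.
R is transitive: R is closed under composition.
R is euclidean: any two R-successors of the same world are R-related.
R is serial: every world has an R-successor.
(A) PPp → Pp (the dual of axiom 4) characterises the transitive frames. R is transitive — valid.
(B) axiom D: valid iff R is serial. R is serial — valid.
(C) PNp → Np is the dual of axiom 5; it is valid on a frame exactly when R is euclidean. R is euclidean, so valid.
(D) p → NPp (axiom B) characterises the symmetric frames. R is symmetric — valid.

A, B, C, D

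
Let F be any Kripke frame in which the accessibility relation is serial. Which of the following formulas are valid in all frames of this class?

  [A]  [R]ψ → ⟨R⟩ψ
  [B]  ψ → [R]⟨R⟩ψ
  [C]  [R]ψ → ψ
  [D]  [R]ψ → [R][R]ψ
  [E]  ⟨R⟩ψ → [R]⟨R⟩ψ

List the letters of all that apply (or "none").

A

(A) [R]ψ → ⟨R⟩ψ (axiom D) characterises the serial frames. Every such R is serial — valid.
(B) ψ → [R]⟨R⟩ψ (axiom B) characterises the symmetric frames. Such an R need not be symmetric — not valid.
(C) [R]ψ → ψ is axiom T; it is valid on a frame exactly when R is reflexive. Such an R need not be reflexive, so not valid.
(D) [R]ψ → [R][R]ψ is axiom 4, which corresponds to transitivity. Such an R need not be transitive — not valid.
(E) ⟨R⟩ψ → [R]⟨R⟩ψ (axiom 5) characterises the euclidean frames. Such an R need not be euclidean — not valid.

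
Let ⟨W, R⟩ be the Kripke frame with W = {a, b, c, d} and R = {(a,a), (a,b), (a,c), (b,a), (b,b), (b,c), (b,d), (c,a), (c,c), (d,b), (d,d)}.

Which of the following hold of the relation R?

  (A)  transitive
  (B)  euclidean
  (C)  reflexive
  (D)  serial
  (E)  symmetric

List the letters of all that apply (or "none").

(A) not transitive: a R b and b R d but not a R d.
(B) not euclidean: a R c and a R b but not c R b.
(C) reflexive: each world relates to itself.
(D) serial: every world has an R-successor.
(E) not symmetric: b R c but not c R b.

C, D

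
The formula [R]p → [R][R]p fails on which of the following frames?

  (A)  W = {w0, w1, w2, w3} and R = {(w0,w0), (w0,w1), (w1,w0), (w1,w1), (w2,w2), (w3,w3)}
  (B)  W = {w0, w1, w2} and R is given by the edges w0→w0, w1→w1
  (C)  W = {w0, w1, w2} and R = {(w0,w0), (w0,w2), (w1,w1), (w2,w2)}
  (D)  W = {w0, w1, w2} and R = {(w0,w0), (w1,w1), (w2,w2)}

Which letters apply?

The schema [R]p → [R][R]p is axiom 4; it is valid on a frame iff R is transitive.
(A) R is transitive (R is closed under composition), so the schema is valid here.
(B) R is transitive (R is closed under composition), so the schema is valid here.
(C) R is transitive (R is closed under composition), so the schema is valid here.
(D) R is transitive (R is closed under composition), so the schema is valid here.

none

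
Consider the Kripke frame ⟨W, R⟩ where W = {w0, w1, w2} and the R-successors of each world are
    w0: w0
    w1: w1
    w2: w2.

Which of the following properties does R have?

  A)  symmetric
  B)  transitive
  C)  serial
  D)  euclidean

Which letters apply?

A, B, C, D

(A) symmetric: every R-edge is matched by its reverse.
(B) transitive: R is closed under composition.
(C) serial: every world has an R-successor.
(D) euclidean: any two R-successors of the same world are R-related.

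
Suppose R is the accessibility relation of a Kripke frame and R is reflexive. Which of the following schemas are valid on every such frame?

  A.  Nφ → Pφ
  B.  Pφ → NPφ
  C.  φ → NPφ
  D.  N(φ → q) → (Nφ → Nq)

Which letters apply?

A reflexive relation is serial.
(A) Nφ → Pφ is axiom D, which corresponds to seriality. Every such R is serial — valid.
(B) Pφ → NPφ (axiom 5) characterises the euclidean frames. Such an R need not be euclidean — not valid.
(C) axiom B: valid iff R is symmetric. Such an R need not be symmetric — not valid.
(D) N(φ → q) → (Nφ → Nq) is axiom K, valid on every Kripke frame — valid.

A, D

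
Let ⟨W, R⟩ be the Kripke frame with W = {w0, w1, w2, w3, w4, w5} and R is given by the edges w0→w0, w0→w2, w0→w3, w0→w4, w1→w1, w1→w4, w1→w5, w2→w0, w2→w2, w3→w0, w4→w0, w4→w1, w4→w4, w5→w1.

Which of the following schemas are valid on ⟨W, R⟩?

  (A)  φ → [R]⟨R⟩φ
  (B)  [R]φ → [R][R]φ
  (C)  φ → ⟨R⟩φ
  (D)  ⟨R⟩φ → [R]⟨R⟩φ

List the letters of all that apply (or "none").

A

R is not reflexive: not w3 R w3.
R is symmetric: every R-edge is matched by its reverse.
R is not transitive: w0 R w4 and w4 R w1 but not w0 R w1.
R is not euclidean: w0 R w2 and w0 R w3 but not w2 R w3.
(A) φ → [R]⟨R⟩φ (axiom B) characterises the symmetric frames. R is symmetric — valid.
(B) [R]φ → [R][R]φ is axiom 4; it is valid on a frame exactly when R is transitive. R is not transitive, so not valid.
(C) φ → ⟨R⟩φ (the dual of axiom T) characterises the reflexive frames. R is not reflexive — not valid.
(D) axiom 5: valid iff R is euclidean. R is not euclidean — not valid.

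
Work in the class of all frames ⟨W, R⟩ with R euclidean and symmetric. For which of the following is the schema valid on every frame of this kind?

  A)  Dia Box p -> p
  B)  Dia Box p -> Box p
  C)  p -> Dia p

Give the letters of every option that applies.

A, B

A symmetric euclidean relation is transitive (uRv and vRw give vRu by symmetry, then uRw by the euclidean condition, applied at v).
(A) Dia Box p -> p (the dual of axiom B) characterises the symmetric frames. Every such R is symmetric — valid.
(B) the dual of axiom 5: valid iff R is euclidean. Every such R is euclidean — valid.
(C) the dual of axiom T: valid iff R is reflexive. Such an R need not be reflexive — not valid.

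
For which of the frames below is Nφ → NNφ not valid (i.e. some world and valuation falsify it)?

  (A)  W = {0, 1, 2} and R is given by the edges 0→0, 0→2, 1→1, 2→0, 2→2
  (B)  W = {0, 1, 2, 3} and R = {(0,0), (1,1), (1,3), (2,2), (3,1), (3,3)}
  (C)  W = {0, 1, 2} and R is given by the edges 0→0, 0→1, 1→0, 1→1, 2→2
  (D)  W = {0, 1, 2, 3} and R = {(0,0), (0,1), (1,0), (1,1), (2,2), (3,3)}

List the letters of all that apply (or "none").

none

The schema Nφ → NNφ is axiom 4; it is valid on a frame iff R is transitive.
(A) R is transitive (R is closed under composition), so the schema is valid here.
(B) R is transitive (R is closed under composition), so the schema is valid here.
(C) R is transitive (R is closed under composition), so the schema is valid here.
(D) R is transitive (R is closed under composition), so the schema is valid here.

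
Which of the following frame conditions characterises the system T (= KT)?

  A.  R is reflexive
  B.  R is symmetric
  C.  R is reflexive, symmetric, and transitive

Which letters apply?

A

(A) T (= KT) is sound and complete for exactly this class.
(B) this class determines KB, not T (= KT).
(C) this class determines S5, not T (= KT).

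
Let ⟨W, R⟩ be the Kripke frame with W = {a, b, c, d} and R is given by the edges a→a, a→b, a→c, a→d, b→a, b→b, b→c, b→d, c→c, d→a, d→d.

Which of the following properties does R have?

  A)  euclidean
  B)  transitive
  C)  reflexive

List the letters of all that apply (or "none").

(A) not euclidean: a R c and a R a but not c R a.
(B) not transitive: d R a and a R b but not d R b.
(C) reflexive: each world relates to itself.

C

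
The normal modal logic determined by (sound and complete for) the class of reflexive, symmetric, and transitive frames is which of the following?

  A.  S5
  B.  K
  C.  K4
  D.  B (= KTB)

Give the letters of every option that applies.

A

(A) S5 is determined by exactly this class.
(B) K is determined by the class of arbitrary frames.
(C) K4 is determined by the class of transitive frames.
(D) B (= KTB) is determined by the class of reflexive and symmetric frames.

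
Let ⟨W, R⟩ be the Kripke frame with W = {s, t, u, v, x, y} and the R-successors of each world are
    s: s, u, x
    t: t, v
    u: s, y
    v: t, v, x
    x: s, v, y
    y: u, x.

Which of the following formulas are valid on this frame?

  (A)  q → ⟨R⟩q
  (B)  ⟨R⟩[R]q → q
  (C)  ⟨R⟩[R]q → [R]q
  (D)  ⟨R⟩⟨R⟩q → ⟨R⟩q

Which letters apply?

R is not reflexive: not u R u.
R is symmetric: every R-edge is matched by its reverse.
R is not transitive: s R u and u R y but not s R y.
R is not euclidean: s R u and s R x but not u R x.
(A) q → ⟨R⟩q (the dual of axiom T) characterises the reflexive frames. R is not reflexive — not valid.
(B) ⟨R⟩[R]q → q is the dual of axiom B; it is valid on a frame exactly when R is symmetric. R is symmetric, so valid.
(C) ⟨R⟩[R]q → [R]q is the dual of axiom 5; it is valid on a frame exactly when R is euclidean. R is not euclidean, so not valid.
(D) ⟨R⟩⟨R⟩q → ⟨R⟩q (the dual of axiom 4) characterises the transitive frames. R is not transitive — not valid.

B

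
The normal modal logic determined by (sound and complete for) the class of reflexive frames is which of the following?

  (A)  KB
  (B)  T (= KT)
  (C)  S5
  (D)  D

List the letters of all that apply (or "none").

B

(A) KB is determined by the class of symmetric frames.
(B) T (= KT) is determined by exactly this class.
(C) S5 is determined by the class of reflexive, symmetric, and transitive frames.
(D) D is determined by the class of serial frames.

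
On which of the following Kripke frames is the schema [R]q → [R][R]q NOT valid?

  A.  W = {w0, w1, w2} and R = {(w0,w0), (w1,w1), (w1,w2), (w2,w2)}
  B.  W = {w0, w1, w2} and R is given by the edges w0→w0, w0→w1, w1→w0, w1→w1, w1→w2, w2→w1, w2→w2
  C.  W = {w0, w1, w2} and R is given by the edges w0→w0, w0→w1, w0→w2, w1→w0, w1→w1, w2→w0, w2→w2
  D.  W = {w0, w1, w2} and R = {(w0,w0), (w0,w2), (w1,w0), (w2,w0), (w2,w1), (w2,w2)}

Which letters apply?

The schema [R]q → [R][R]q is axiom 4; it is valid on a frame iff R is transitive.
(A) R is transitive (R is closed under composition), so the schema is valid here.
(B) R is not transitive (w0 R w1 and w1 R w2 but not w0 R w2), so the schema fails here.
(C) R is not transitive (w1 R w0 and w0 R w2 but not w1 R w2), so the schema fails here.
(D) R is not transitive (w0 R w2 and w2 R w1 but not w0 R w1), so the schema fails here.

B, C, D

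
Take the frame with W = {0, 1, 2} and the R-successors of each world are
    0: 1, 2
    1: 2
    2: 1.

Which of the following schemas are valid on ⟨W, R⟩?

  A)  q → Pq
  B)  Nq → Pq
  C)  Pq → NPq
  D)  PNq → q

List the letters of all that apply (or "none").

R is not reflexive: not 0 R 0.
R is not symmetric: 0 R 1 but not 1 R 0.
R is not euclidean: 0 R 1 and 0 R 1 but not 1 R 1.
R is serial: every world has an R-successor.
(A) q → Pq is the dual of axiom T; it is valid on a frame exactly when R is reflexive. R is not reflexive, so not valid.
(B) Nq → Pq is axiom D, which corresponds to seriality. R is serial — valid.
(C) axiom 5: valid iff R is euclidean. R is not euclidean — not valid.
(D) the dual of axiom B: valid iff R is symmetric. R is not symmetric — not valid.

B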